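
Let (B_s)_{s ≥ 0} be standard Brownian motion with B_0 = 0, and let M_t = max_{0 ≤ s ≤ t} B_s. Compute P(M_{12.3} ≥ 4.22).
P(M_{12.3} ≥ 4.22) = 2·P(B_{12.3} ≥ 4.22) = 2(1 − Φ(4.22/√12.3)) ≈ 0.2289

By the reflection principle for Brownian motion, P(M_t ≥ a) = 2 · P(B_t ≥ a) for a ≥ 0. Since B_t ~ N(0, t), P(B_t ≥ 4.22) = 1 − Φ(4.22/√t) = 1 − Φ(4.22/√12.3) = 1 − Φ(1.2033). So
  P(M_{12.3} ≥ 4.22) = 2(1 − Φ(1.2033)) ≈ 0.2289.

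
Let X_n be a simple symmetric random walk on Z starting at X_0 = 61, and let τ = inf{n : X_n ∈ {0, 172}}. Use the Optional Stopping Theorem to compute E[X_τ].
E[X_τ] = 61

X_n is a martingale and τ is a bounded-mean stopping time (indeed τ is finite a.s. with bounded expectation since the walk is in a bounded region). By the OST, E[X_τ] = E[X_0] = 61. Equivalently: E[X_τ] = 172 · P(hit 172 first) + 0 · P(hit 0 first) = 172 · (61/172) = 61.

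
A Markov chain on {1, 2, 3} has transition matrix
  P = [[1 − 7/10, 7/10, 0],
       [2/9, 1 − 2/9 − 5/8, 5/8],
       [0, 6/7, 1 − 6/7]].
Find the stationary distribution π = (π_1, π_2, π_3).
π = (320/2063, 1008/2063, 735/2063)

This is a birth-death chain on three states, which satisfies detailed balance: π_1 · P_{12} = π_2 · P_{21} and π_2 · P_{23} = π_3 · P_{32}.
From π_1 · 7/10 = π_2 · 2/9: π_2/π_1 = (7/10)/(2/9) = 63/20.
From π_2 · 5/8 = π_3 · 6/7: π_3/π_2 = (5/8)/(6/7) = 35/48.
Take π_1 proportional to 1; then unnormalized π = (1, 63/20, 147/64). Normalize by dividing by the sum 2063/320:
  π = (320/2063, 1008/2063, 735/2063).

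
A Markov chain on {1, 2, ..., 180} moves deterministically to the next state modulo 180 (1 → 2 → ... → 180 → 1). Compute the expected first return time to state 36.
E[T_36 | X_0 = 36] = 180

The chain cycles deterministically, so starting at state 36 it returns in exactly 180 steps. Equivalently, the stationary distribution is uniform π_j = 1/180 for every state j, so by Kac's formula E[T_36] = 1/π_36 = 180.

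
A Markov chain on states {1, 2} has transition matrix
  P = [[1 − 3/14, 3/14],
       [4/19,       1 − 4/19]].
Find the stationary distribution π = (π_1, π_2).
π_1 = 56/113, π_2 = 57/113

Solve πP = π with π_1 + π_2 = 1. From πP = π: π_1 · (1 − 3/14) + π_2 · 4/19 = π_1 ⇒ π_2 · 4/19 = π_1 · 3/14 ⇒ π_2/π_1 = (3/14)/(4/19) = 57/56. Together with π_1 + π_2 = 1:
  π_1 = (4/19)/(3/14 + 4/19) = (4/19)/(113/266) = 56/113,
  π_2 = (3/14)/(3/14 + 4/19) = (3/14)/(113/266) = 57/113.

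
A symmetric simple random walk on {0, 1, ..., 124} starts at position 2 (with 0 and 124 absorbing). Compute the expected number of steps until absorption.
E[τ | X_0 = 2] = 244

Let v_k = E[τ | X_0 = k]. Boundary: v_0 = v_124 = 0. Recurrence: v_k = 1 + (v_{k-1} + v_{k+1})/2 for 1 ≤ k ≤ 123. The particular solution to v_k − (v_{k-1} + v_{k+1})/2 = 1 is v_k = −k^2. Adding homogeneous solution A + B k and matching boundaries gives v_k = k (124 − k). Substituting k = 2: v_2 = 2 · 122 = 244.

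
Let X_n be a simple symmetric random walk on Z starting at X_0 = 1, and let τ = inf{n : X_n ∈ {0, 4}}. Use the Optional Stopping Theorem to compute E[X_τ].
E[X_τ] = 1

X_n is a martingale and τ is a bounded-mean stopping time (indeed τ is finite a.s. with bounded expectation since the walk is in a bounded region). By the OST, E[X_τ] = E[X_0] = 1. Equivalently: E[X_τ] = 4 · P(hit 4 first) + 0 · P(hit 0 first) = 4 · (1/4) = 1.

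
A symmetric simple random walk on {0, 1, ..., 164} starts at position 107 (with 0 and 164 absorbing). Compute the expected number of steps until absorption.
E[τ | X_0 = 107] = 6099

Let v_k = E[τ | X_0 = k]. Boundary: v_0 = v_164 = 0. Recurrence: v_k = 1 + (v_{k-1} + v_{k+1})/2 for 1 ≤ k ≤ 163. The particular solution to v_k − (v_{k-1} + v_{k+1})/2 = 1 is v_k = −k^2. Adding homogeneous solution A + B k and matching boundaries gives v_k = k (164 − k). Substituting k = 107: v_107 = 107 · 57 = 6099.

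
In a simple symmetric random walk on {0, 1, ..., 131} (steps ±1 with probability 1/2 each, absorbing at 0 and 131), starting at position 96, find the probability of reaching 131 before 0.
P(hit 131 before 0) = 96/131

Let u_k = P(hit 131 before 0 | start at k). Then u_0 = 0, u_131 = 1, and u_k = u_{k-1}/2 + u_{k+1}/2 for 1 ≤ k ≤ 130. This harmonic recurrence is solved by u_k = k/131, giving u_96 = 96/131.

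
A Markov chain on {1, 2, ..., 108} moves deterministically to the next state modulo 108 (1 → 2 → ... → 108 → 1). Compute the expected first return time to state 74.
E[T_74 | X_0 = 74] = 108

The chain cycles deterministically, so starting at state 74 it returns in exactly 108 steps. Equivalently, the stationary distribution is uniform π_j = 1/108 for every state j, so by Kac's formula E[T_74] = 1/π_74 = 108.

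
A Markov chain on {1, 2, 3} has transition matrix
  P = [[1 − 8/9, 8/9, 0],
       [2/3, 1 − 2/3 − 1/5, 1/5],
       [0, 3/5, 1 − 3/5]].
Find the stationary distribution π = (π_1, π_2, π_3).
π = (9/25, 12/25, 4/25)

This is a birth-death chain on three states, which satisfies detailed balance: π_1 · P_{12} = π_2 · P_{21} and π_2 · P_{23} = π_3 · P_{32}.
From π_1 · 8/9 = π_2 · 2/3: π_2/π_1 = (8/9)/(2/3) = 4/3.
From π_2 · 1/5 = π_3 · 3/5: π_3/π_2 = (1/5)/(3/5) = 1/3.
Take π_1 proportional to 1; then unnormalized π = (1, 4/3, 4/9). Normalize by dividing by the sum 25/9:
  π = (9/25, 12/25, 4/25).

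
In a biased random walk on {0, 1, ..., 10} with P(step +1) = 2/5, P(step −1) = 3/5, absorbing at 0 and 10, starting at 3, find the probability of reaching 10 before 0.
P(hit 10 before 0) = (1 − (3/2)^3) / (1 − (3/2)^10) = 2432/58025

Let u_k denote P(reach 10 before 0 | start at k). Boundary: u_0 = 0, u_10 = 1. Recurrence: u_k = 2/5·u_{k+1} + 3/5·u_{k-1} for 1 ≤ k ≤ 9. Try u_k = A + B·r^k with r = q/p = (3/5)/(2/5) = 3/2. Substitution satisfies the recurrence; boundary conditions give:
  u_k = (1 − r^k) / (1 − r^N) = (1 − (3/2)^3) / (1 − (3/2)^10) = 2432/58025.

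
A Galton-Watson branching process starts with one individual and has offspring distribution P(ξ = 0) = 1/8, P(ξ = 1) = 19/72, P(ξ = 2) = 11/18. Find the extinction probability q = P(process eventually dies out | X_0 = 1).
q = 9/44

The pgf is f(s) = 1/8 + 19/72·s + 11/18·s². The extinction probability q is the smallest fixed point of f in [0, 1]. Setting s = f(s):
  11/18·s² + (19/72 − 1)·s + 1/8 = 0
  11/18·s² − (1/8 + 11/18)·s + 1/8 = 0
which factors as (s − 1)·(11/18·s − 1/8) = 0, giving roots s = 1 and s = (1/8)/(11/18) = 9/44.
Mean offspring μ = 19/72 + 2·11/18 = 107/72 > 1 (supercritical), so q < 1. The extinction probability is the smaller root: q = (1/8)/(11/18) = 9/44.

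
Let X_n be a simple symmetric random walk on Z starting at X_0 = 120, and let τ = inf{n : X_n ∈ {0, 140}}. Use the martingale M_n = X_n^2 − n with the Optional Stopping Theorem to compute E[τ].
E[τ] = 2400

M_n = X_n^2 − n is a martingale (since E[X_{n+1}^2 | F_n] = X_n^2 + 1). By OST (τ has finite mean in a bounded region), E[M_τ] = E[M_0] = X_0^2 − 0 = 120^2 = 14400. Also E[M_τ] = E[X_τ^2] − E[τ]. The walk exits at 0 or 140, with P(hit 140 first) = 120/140, so E[X_τ^2] = 140^2 · 120/140 + 0 = 16800. Thus E[τ] = E[X_τ^2] − E[M_τ] = 16800 − 14400 = 2400 = 120(140 − 120) = 2400.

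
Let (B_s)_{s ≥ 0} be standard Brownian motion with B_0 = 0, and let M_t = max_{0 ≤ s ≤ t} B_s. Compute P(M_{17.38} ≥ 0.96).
P(M_{17.38} ≥ 0.96) = 2·P(B_{17.38} ≥ 0.96) = 2(1 − Φ(0.96/√17.38)) ≈ 0.8179

By the reflection principle for Brownian motion, P(M_t ≥ a) = 2 · P(B_t ≥ a) for a ≥ 0. Since B_t ~ N(0, t), P(B_t ≥ 0.96) = 1 − Φ(0.96/√t) = 1 − Φ(0.96/√17.38) = 1 − Φ(0.2303). So
  P(M_{17.38} ≥ 0.96) = 2(1 − Φ(0.2303)) ≈ 0.8179.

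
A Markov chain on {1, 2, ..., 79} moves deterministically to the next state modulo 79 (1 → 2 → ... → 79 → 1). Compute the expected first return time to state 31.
E[T_31 | X_0 = 31] = 79

The chain cycles deterministically, so starting at state 31 it returns in exactly 79 steps. Equivalently, the stationary distribution is uniform π_j = 1/79 for every state j, so by Kac's formula E[T_31] = 1/π_31 = 79.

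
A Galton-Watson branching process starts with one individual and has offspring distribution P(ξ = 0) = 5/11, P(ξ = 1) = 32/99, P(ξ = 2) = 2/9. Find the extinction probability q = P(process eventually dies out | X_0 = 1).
q = 1

Mean offspring μ = 0·5/11 + 1·32/99 + 2·2/9 = 76/99 ≤ 1. For μ ≤ 1 with offspring not concentrated at 1, the Galton-Watson process goes extinct almost surely, so q = 1.
(Algebraic check: The pgf is f(s) = 5/11 + 32/99·s + 2/9·s². The extinction probability q is the smallest fixed point of f in [0, 1]. Setting s = f(s):
  2/9·s² + (32/99 − 1)·s + 5/11 = 0
  2/9·s² − (5/11 + 2/9)·s + 5/11 = 0
which factors as (s − 1)·(2/9·s − 5/11) = 0, giving roots s = 1 and s = (5/11)/(2/9) = 45/22. Since 45/22 ≥ 1, the smallest root in [0, 1] is s = 1.)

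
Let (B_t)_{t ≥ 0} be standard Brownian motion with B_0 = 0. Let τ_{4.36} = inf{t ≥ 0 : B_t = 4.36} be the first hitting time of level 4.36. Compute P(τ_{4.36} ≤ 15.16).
P(τ_{4.36} ≤ 15.16) = 2(1 − Φ(4.36/√15.16)) = 2(1 − Φ(1.1198)) ≈ 0.2628

By the reflection principle for standard BM, P(τ_b ≤ t) = 2 · P(B_t ≥ b). Since B_t ~ N(0, t), P(B_t ≥ 4.36) = 1 − Φ(4.36/√t) = 1 − Φ(4.36/√15.16) = 1 − Φ(1.1198) ≈ 0.13140. Doubling: P(τ_{4.36} ≤ 15.16) ≈ 2 · 0.13140 = 0.26280 ≈ 0.2628.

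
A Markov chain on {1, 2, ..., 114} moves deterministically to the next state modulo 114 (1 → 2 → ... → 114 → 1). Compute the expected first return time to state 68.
E[T_68 | X_0 = 68] = 114

The chain cycles deterministically, so starting at state 68 it returns in exactly 114 steps. Equivalently, the stationary distribution is uniform π_j = 1/114 for every state j, so by Kac's formula E[T_68] = 1/π_68 = 114.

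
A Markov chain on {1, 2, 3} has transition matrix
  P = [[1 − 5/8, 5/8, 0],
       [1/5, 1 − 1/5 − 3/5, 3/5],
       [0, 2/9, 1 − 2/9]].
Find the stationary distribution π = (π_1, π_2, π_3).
π = (16/201, 50/201, 45/67)

This is a birth-death chain on three states, which satisfies detailed balance: π_1 · P_{12} = π_2 · P_{21} and π_2 · P_{23} = π_3 · P_{32}.
From π_1 · 5/8 = π_2 · 1/5: π_2/π_1 = (5/8)/(1/5) = 25/8.
From π_2 · 3/5 = π_3 · 2/9: π_3/π_2 = (3/5)/(2/9) = 27/10.
Take π_1 proportional to 1; then unnormalized π = (1, 25/8, 135/16). Normalize by dividing by the sum 201/16:
  π = (16/201, 50/201, 45/67).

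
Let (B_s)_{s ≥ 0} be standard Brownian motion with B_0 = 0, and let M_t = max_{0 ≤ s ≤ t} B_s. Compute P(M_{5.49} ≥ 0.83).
P(M_{5.49} ≥ 0.83) = 2·P(B_{5.49} ≥ 0.83) = 2(1 − Φ(0.83/√5.49)) ≈ 0.7232

By the reflection principle for Brownian motion, P(M_t ≥ a) = 2 · P(B_t ≥ a) for a ≥ 0. Since B_t ~ N(0, t), P(B_t ≥ 0.83) = 1 − Φ(0.83/√t) = 1 − Φ(0.83/√5.49) = 1 − Φ(0.3542). So
  P(M_{5.49} ≥ 0.83) = 2(1 − Φ(0.3542)) ≈ 0.7232.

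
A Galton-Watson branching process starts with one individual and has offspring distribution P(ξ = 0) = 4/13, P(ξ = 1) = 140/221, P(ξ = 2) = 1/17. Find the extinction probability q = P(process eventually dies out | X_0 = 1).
q = 1

Mean offspring μ = 0·4/13 + 1·140/221 + 2·1/17 = 166/221 ≤ 1. For μ ≤ 1 with offspring not concentrated at 1, the Galton-Watson process goes extinct almost surely, so q = 1.
(Algebraic check: The pgf is f(s) = 4/13 + 140/221·s + 1/17·s². The extinction probability q is the smallest fixed point of f in [0, 1]. Setting s = f(s):
  1/17·s² + (140/221 − 1)·s + 4/13 = 0
  1/17·s² − (4/13 + 1/17)·s + 4/13 = 0
which factors as (s − 1)·(1/17·s − 4/13) = 0, giving roots s = 1 and s = (4/13)/(1/17) = 68/13. Since 68/13 ≥ 1, the smallest root in [0, 1] is s = 1.)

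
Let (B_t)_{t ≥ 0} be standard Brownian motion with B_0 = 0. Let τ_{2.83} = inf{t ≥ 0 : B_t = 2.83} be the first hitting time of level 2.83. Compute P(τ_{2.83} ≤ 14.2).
P(τ_{2.83} ≤ 14.2) = 2(1 − Φ(2.83/√14.2)) = 2(1 − Φ(0.7510)) ≈ 0.4527

By the reflection principle for standard BM, P(τ_b ≤ t) = 2 · P(B_t ≥ b). Since B_t ~ N(0, t), P(B_t ≥ 2.83) = 1 − Φ(2.83/√t) = 1 − Φ(2.83/√14.2) = 1 − Φ(0.7510) ≈ 0.22633. Doubling: P(τ_{2.83} ≤ 14.2) ≈ 2 · 0.22633 = 0.45266 ≈ 0.4527.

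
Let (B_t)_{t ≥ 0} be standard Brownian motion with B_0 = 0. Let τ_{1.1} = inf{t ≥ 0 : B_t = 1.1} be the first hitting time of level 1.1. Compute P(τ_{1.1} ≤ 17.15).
P(τ_{1.1} ≤ 17.15) = 2(1 − Φ(1.1/√17.15)) = 2(1 − Φ(0.2656)) ≈ 0.7905

By the reflection principle for standard BM, P(τ_b ≤ t) = 2 · P(B_t ≥ b). Since B_t ~ N(0, t), P(B_t ≥ 1.1) = 1 − Φ(1.1/√t) = 1 − Φ(1.1/√17.15) = 1 − Φ(0.2656) ≈ 0.39527. Doubling: P(τ_{1.1} ≤ 17.15) ≈ 2 · 0.39527 = 0.79054 ≈ 0.7905.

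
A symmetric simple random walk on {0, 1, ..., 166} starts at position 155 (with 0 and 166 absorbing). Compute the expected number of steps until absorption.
E[τ | X_0 = 155] = 1705

Let v_k = E[τ | X_0 = k]. Boundary: v_0 = v_166 = 0. Recurrence: v_k = 1 + (v_{k-1} + v_{k+1})/2 for 1 ≤ k ≤ 165. The particular solution to v_k − (v_{k-1} + v_{k+1})/2 = 1 is v_k = −k^2. Adding homogeneous solution A + B k and matching boundaries gives v_k = k (166 − k). Substituting k = 155: v_155 = 155 · 11 = 1705.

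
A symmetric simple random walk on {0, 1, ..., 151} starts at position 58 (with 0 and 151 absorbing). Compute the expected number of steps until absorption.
E[τ | X_0 = 58] = 5394

Let v_k = E[τ | X_0 = k]. Boundary: v_0 = v_151 = 0. Recurrence: v_k = 1 + (v_{k-1} + v_{k+1})/2 for 1 ≤ k ≤ 150. The particular solution to v_k − (v_{k-1} + v_{k+1})/2 = 1 is v_k = −k^2. Adding homogeneous solution A + B k and matching boundaries gives v_k = k (151 − k). Substituting k = 58: v_58 = 58 · 93 = 5394.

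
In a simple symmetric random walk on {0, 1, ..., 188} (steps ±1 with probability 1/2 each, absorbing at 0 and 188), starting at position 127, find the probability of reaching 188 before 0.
P(hit 188 before 0) = 127/188

Let u_k = P(hit 188 before 0 | start at k). Then u_0 = 0, u_188 = 1, and u_k = u_{k-1}/2 + u_{k+1}/2 for 1 ≤ k ≤ 187. This harmonic recurrence is solved by u_k = k/188, giving u_127 = 127/188.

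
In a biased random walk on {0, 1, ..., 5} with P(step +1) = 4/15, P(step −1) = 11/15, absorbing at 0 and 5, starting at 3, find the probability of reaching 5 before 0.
P(hit 5 before 0) = (1 − (11/4)^3) / (1 − (11/4)^5) = 2896/22861

Let u_k denote P(reach 5 before 0 | start at k). Boundary: u_0 = 0, u_5 = 1. Recurrence: u_k = 4/15·u_{k+1} + 11/15·u_{k-1} for 1 ≤ k ≤ 4. Try u_k = A + B·r^k with r = q/p = (11/15)/(4/15) = 11/4. Substitution satisfies the recurrence; boundary conditions give:
  u_k = (1 − r^k) / (1 − r^N) = (1 − (11/4)^3) / (1 − (11/4)^5) = 2896/22861.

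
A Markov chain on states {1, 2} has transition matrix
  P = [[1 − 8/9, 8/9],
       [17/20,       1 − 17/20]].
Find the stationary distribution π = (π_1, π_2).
π_1 = 153/313, π_2 = 160/313

Solve πP = π with π_1 + π_2 = 1. From πP = π: π_1 · (1 − 8/9) + π_2 · 17/20 = π_1 ⇒ π_2 · 17/20 = π_1 · 8/9 ⇒ π_2/π_1 = (8/9)/(17/20) = 160/153. Together with π_1 + π_2 = 1:
  π_1 = (17/20)/(8/9 + 17/20) = (17/20)/(313/180) = 153/313,
  π_2 = (8/9)/(8/9 + 17/20) = (8/9)/(313/180) = 160/313.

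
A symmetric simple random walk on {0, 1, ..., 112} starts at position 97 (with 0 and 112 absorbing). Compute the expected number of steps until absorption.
E[τ | X_0 = 97] = 1455

Let v_k = E[τ | X_0 = k]. Boundary: v_0 = v_112 = 0. Recurrence: v_k = 1 + (v_{k-1} + v_{k+1})/2 for 1 ≤ k ≤ 111. The particular solution to v_k − (v_{k-1} + v_{k+1})/2 = 1 is v_k = −k^2. Adding homogeneous solution A + B k and matching boundaries gives v_k = k (112 − k). Substituting k = 97: v_97 = 97 · 15 = 1455.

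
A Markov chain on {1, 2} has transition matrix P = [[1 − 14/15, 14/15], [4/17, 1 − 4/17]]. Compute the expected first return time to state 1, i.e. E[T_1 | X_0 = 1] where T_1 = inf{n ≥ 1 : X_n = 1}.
E[T_1 | X_0 = 1] = 1/π_1 = 149/30

For an irreducible recurrent Markov chain with stationary distribution π, E[T_i | X_0 = i] = 1/π_i (Kac's formula). Here π_1 = (4/17)/(14/15 + 4/17) = (4/17)/(298/255) = 30/149, so E[T_1 | X_0 = 1] = 1/π_1 = (14/15 + 4/17)/(4/17) = (298/255)/(4/17) = 149/30.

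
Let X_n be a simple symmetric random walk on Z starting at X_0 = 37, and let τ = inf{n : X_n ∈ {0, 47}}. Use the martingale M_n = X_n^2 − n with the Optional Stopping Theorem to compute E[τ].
E[τ] = 370

M_n = X_n^2 − n is a martingale (since E[X_{n+1}^2 | F_n] = X_n^2 + 1). By OST (τ has finite mean in a bounded region), E[M_τ] = E[M_0] = X_0^2 − 0 = 37^2 = 1369. Also E[M_τ] = E[X_τ^2] − E[τ]. The walk exits at 0 or 47, with P(hit 47 first) = 37/47, so E[X_τ^2] = 47^2 · 37/47 + 0 = 1739. Thus E[τ] = E[X_τ^2] − E[M_τ] = 1739 − 1369 = 370 = 37(47 − 37) = 370.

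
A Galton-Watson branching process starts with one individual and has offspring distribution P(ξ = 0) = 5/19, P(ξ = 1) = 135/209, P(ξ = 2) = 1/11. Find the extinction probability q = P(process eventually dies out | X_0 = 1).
q = 1

Mean offspring μ = 0·5/19 + 1·135/209 + 2·1/11 = 173/209 ≤ 1. For μ ≤ 1 with offspring not concentrated at 1, the Galton-Watson process goes extinct almost surely, so q = 1.
(Algebraic check: The pgf is f(s) = 5/19 + 135/209·s + 1/11·s². The extinction probability q is the smallest fixed point of f in [0, 1]. Setting s = f(s):
  1/11·s² + (135/209 − 1)·s + 5/19 = 0
  1/11·s² − (5/19 + 1/11)·s + 5/19 = 0
which factors as (s − 1)·(1/11·s − 5/19) = 0, giving roots s = 1 and s = (5/19)/(1/11) = 55/19. Since 55/19 ≥ 1, the smallest root in [0, 1] is s = 1.)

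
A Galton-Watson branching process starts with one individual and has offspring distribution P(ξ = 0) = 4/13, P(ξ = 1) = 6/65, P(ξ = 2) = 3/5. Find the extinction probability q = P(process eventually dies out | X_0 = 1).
q = 20/39

The pgf is f(s) = 4/13 + 6/65·s + 3/5·s². The extinction probability q is the smallest fixed point of f in [0, 1]. Setting s = f(s):
  3/5·s² + (6/65 − 1)·s + 4/13 = 0
  3/5·s² − (4/13 + 3/5)·s + 4/13 = 0
which factors as (s − 1)·(3/5·s − 4/13) = 0, giving roots s = 1 and s = (4/13)/(3/5) = 20/39.
Mean offspring μ = 6/65 + 2·3/5 = 84/65 > 1 (supercritical), so q < 1. The extinction probability is the smaller root: q = (4/13)/(3/5) = 20/39.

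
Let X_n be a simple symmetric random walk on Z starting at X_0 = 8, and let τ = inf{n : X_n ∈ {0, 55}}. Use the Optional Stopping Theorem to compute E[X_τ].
E[X_τ] = 8

X_n is a martingale and τ is a bounded-mean stopping time (indeed τ is finite a.s. with bounded expectation since the walk is in a bounded region). By the OST, E[X_τ] = E[X_0] = 8. Equivalently: E[X_τ] = 55 · P(hit 55 first) + 0 · P(hit 0 first) = 55 · (8/55) = 8.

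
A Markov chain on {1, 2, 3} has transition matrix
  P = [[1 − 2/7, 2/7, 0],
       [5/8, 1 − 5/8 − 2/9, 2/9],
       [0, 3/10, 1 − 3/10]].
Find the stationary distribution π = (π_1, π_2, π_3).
π = (945/1697, 432/1697, 320/1697)

This is a birth-death chain on three states, which satisfies detailed balance: π_1 · P_{12} = π_2 · P_{21} and π_2 · P_{23} = π_3 · P_{32}.
From π_1 · 2/7 = π_2 · 5/8: π_2/π_1 = (2/7)/(5/8) = 16/35.
From π_2 · 2/9 = π_3 · 3/10: π_3/π_2 = (2/9)/(3/10) = 20/27.
Take π_1 proportional to 1; then unnormalized π = (1, 16/35, 64/189). Normalize by dividing by the sum 1697/945:
  π = (945/1697, 432/1697, 320/1697).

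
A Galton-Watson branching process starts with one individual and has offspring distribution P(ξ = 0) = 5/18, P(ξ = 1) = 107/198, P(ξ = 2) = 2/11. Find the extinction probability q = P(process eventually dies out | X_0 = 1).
q = 1

Mean offspring μ = 0·5/18 + 1·107/198 + 2·2/11 = 179/198 ≤ 1. For μ ≤ 1 with offspring not concentrated at 1, the Galton-Watson process goes extinct almost surely, so q = 1.
(Algebraic check: The pgf is f(s) = 5/18 + 107/198·s + 2/11·s². The extinction probability q is the smallest fixed point of f in [0, 1]. Setting s = f(s):
  2/11·s² + (107/198 − 1)·s + 5/18 = 0
  2/11·s² − (5/18 + 2/11)·s + 5/18 = 0
which factors as (s − 1)·(2/11·s − 5/18) = 0, giving roots s = 1 and s = (5/18)/(2/11) = 55/36. Since 55/36 ≥ 1, the smallest root in [0, 1] is s = 1.)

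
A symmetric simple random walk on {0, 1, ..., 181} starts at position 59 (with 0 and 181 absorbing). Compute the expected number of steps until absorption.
E[τ | X_0 = 59] = 7198

Let v_k = E[τ | X_0 = k]. Boundary: v_0 = v_181 = 0. Recurrence: v_k = 1 + (v_{k-1} + v_{k+1})/2 for 1 ≤ k ≤ 180. The particular solution to v_k − (v_{k-1} + v_{k+1})/2 = 1 is v_k = −k^2. Adding homogeneous solution A + B k and matching boundaries gives v_k = k (181 − k). Substituting k = 59: v_59 = 59 · 122 = 7198.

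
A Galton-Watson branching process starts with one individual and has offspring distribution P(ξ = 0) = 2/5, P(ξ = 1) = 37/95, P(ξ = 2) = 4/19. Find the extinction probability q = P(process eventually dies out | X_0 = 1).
q = 1

Mean offspring μ = 0·2/5 + 1·37/95 + 2·4/19 = 77/95 ≤ 1. For μ ≤ 1 with offspring not concentrated at 1, the Galton-Watson process goes extinct almost surely, so q = 1.
(Algebraic check: The pgf is f(s) = 2/5 + 37/95·s + 4/19·s². The extinction probability q is the smallest fixed point of f in [0, 1]. Setting s = f(s):
  4/19·s² + (37/95 − 1)·s + 2/5 = 0
  4/19·s² − (2/5 + 4/19)·s + 2/5 = 0
which factors as (s − 1)·(4/19·s − 2/5) = 0, giving roots s = 1 and s = (2/5)/(4/19) = 19/10. Since 19/10 ≥ 1, the smallest root in [0, 1] is s = 1.)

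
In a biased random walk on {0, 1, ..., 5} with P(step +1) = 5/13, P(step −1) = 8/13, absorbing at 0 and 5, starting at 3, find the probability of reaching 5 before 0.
P(hit 5 before 0) = (1 − (8/5)^3) / (1 − (8/5)^5) = 3225/9881

Let u_k denote P(reach 5 before 0 | start at k). Boundary: u_0 = 0, u_5 = 1. Recurrence: u_k = 5/13·u_{k+1} + 8/13·u_{k-1} for 1 ≤ k ≤ 4. Try u_k = A + B·r^k with r = q/p = (8/13)/(5/13) = 8/5. Substitution satisfies the recurrence; boundary conditions give:
  u_k = (1 − r^k) / (1 − r^N) = (1 − (8/5)^3) / (1 − (8/5)^5) = 3225/9881.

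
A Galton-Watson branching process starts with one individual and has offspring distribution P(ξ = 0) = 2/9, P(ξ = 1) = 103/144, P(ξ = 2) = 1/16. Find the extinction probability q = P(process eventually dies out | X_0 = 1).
q = 1

Mean offspring μ = 0·2/9 + 1·103/144 + 2·1/16 = 121/144 ≤ 1. For μ ≤ 1 with offspring not concentrated at 1, the Galton-Watson process goes extinct almost surely, so q = 1.
(Algebraic check: The pgf is f(s) = 2/9 + 103/144·s + 1/16·s². The extinction probability q is the smallest fixed point of f in [0, 1]. Setting s = f(s):
  1/16·s² + (103/144 − 1)·s + 2/9 = 0
  1/16·s² − (2/9 + 1/16)·s + 2/9 = 0
which factors as (s − 1)·(1/16·s − 2/9) = 0, giving roots s = 1 and s = (2/9)/(1/16) = 32/9. Since 32/9 ≥ 1, the smallest root in [0, 1] is s = 1.)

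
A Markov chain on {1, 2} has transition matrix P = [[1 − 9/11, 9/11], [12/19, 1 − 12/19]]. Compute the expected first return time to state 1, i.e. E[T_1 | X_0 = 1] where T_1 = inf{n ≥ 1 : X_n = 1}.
E[T_1 | X_0 = 1] = 1/π_1 = 101/44

For an irreducible recurrent Markov chain with stationary distribution π, E[T_i | X_0 = i] = 1/π_i (Kac's formula). Here π_1 = (12/19)/(9/11 + 12/19) = (12/19)/(303/209) = 44/101, so E[T_1 | X_0 = 1] = 1/π_1 = (9/11 + 12/19)/(12/19) = (303/209)/(12/19) = 101/44.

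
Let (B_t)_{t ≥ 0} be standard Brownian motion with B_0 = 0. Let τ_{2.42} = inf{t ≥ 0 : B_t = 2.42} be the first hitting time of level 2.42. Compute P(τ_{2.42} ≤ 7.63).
P(τ_{2.42} ≤ 7.63) = 2(1 − Φ(2.42/√7.63)) = 2(1 − Φ(0.8761)) ≈ 0.3810

By the reflection principle for standard BM, P(τ_b ≤ t) = 2 · P(B_t ≥ b). Since B_t ~ N(0, t), P(B_t ≥ 2.42) = 1 − Φ(2.42/√t) = 1 − Φ(2.42/√7.63) = 1 − Φ(0.8761) ≈ 0.19049. Doubling: P(τ_{2.42} ≤ 7.63) ≈ 2 · 0.19049 = 0.38098 ≈ 0.3810.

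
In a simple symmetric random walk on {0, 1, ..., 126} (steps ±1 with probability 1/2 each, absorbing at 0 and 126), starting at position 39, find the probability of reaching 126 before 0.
P(hit 126 before 0) = 39/126 = 13/42

Let u_k = P(hit 126 before 0 | start at k). Then u_0 = 0, u_126 = 1, and u_k = u_{k-1}/2 + u_{k+1}/2 for 1 ≤ k ≤ 125. This harmonic recurrence is solved by u_k = k/126, giving u_39 = 39/126 = 13/42.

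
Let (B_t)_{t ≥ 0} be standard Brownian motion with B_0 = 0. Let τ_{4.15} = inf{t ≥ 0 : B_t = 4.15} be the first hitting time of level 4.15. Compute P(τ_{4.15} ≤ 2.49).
P(τ_{4.15} ≤ 2.49) = 2(1 − Φ(4.15/√2.49)) = 2(1 − Φ(2.6300)) ≈ 0.0085

By the reflection principle for standard BM, P(τ_b ≤ t) = 2 · P(B_t ≥ b). Since B_t ~ N(0, t), P(B_t ≥ 4.15) = 1 − Φ(4.15/√t) = 1 − Φ(4.15/√2.49) = 1 − Φ(2.6300) ≈ 0.00427. Doubling: P(τ_{4.15} ≤ 2.49) ≈ 2 · 0.00427 = 0.00854 ≈ 0.0085.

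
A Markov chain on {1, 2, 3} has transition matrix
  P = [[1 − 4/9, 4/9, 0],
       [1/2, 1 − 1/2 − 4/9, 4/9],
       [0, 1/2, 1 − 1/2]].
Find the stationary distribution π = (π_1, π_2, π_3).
π = (81/217, 72/217, 64/217)

This is a birth-death chain on three states, which satisfies detailed balance: π_1 · P_{12} = π_2 · P_{21} and π_2 · P_{23} = π_3 · P_{32}.
From π_1 · 4/9 = π_2 · 1/2: π_2/π_1 = (4/9)/(1/2) = 8/9.
From π_2 · 4/9 = π_3 · 1/2: π_3/π_2 = (4/9)/(1/2) = 8/9.
Take π_1 proportional to 1; then unnormalized π = (1, 8/9, 64/81). Normalize by dividing by the sum 217/81:
  π = (81/217, 72/217, 64/217).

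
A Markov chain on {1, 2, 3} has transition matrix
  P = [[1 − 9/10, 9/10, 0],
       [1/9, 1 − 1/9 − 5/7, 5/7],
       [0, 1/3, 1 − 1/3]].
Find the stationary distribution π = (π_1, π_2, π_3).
π = (35/926, 567/1852, 1215/1852)

This is a birth-death chain on three states, which satisfies detailed balance: π_1 · P_{12} = π_2 · P_{21} and π_2 · P_{23} = π_3 · P_{32}.
From π_1 · 9/10 = π_2 · 1/9: π_2/π_1 = (9/10)/(1/9) = 81/10.
From π_2 · 5/7 = π_3 · 1/3: π_3/π_2 = (5/7)/(1/3) = 15/7.
Take π_1 proportional to 1; then unnormalized π = (1, 81/10, 243/14). Normalize by dividing by the sum 926/35:
  π = (35/926, 567/1852, 1215/1852).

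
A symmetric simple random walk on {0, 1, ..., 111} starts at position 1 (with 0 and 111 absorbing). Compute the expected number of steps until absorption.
E[τ | X_0 = 1] = 110

Let v_k = E[τ | X_0 = k]. Boundary: v_0 = v_111 = 0. Recurrence: v_k = 1 + (v_{k-1} + v_{k+1})/2 for 1 ≤ k ≤ 110. The particular solution to v_k − (v_{k-1} + v_{k+1})/2 = 1 is v_k = −k^2. Adding homogeneous solution A + B k and matching boundaries gives v_k = k (111 − k). Substituting k = 1: v_1 = 1 · 110 = 110.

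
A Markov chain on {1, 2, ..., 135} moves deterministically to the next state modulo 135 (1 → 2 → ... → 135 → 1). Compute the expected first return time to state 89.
E[T_89 | X_0 = 89] = 135

The chain cycles deterministically, so starting at state 89 it returns in exactly 135 steps. Equivalently, the stationary distribution is uniform π_j = 1/135 for every state j, so by Kac's formula E[T_89] = 1/π_89 = 135.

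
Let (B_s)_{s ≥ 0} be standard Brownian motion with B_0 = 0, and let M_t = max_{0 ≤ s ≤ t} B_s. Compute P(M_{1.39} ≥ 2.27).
P(M_{1.39} ≥ 2.27) = 2·P(B_{1.39} ≥ 2.27) = 2(1 − Φ(2.27/√1.39)) ≈ 0.0542

By the reflection principle for Brownian motion, P(M_t ≥ a) = 2 · P(B_t ≥ a) for a ≥ 0. Since B_t ~ N(0, t), P(B_t ≥ 2.27) = 1 − Φ(2.27/√t) = 1 − Φ(2.27/√1.39) = 1 − Φ(1.9254). So
  P(M_{1.39} ≥ 2.27) = 2(1 − Φ(1.9254)) ≈ 0.0542.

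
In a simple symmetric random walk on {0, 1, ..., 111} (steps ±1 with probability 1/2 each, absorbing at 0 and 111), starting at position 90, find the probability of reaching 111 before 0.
P(hit 111 before 0) = 90/111 = 30/37

Let u_k = P(hit 111 before 0 | start at k). Then u_0 = 0, u_111 = 1, and u_k = u_{k-1}/2 + u_{k+1}/2 for 1 ≤ k ≤ 110. This harmonic recurrence is solved by u_k = k/111, giving u_90 = 90/111 = 30/37.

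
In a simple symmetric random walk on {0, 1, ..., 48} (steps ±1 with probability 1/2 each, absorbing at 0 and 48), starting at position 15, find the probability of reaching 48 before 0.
P(hit 48 before 0) = 15/48 = 5/16

Let u_k = P(hit 48 before 0 | start at k). Then u_0 = 0, u_48 = 1, and u_k = u_{k-1}/2 + u_{k+1}/2 for 1 ≤ k ≤ 47. This harmonic recurrence is solved by u_k = k/48, giving u_15 = 15/48 = 5/16.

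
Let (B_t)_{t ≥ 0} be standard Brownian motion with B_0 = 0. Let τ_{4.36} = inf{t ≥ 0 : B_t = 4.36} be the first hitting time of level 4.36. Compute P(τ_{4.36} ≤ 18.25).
P(τ_{4.36} ≤ 18.25) = 2(1 − Φ(4.36/√18.25)) = 2(1 − Φ(1.0206)) ≈ 0.3074

By the reflection principle for standard BM, P(τ_b ≤ t) = 2 · P(B_t ≥ b). Since B_t ~ N(0, t), P(B_t ≥ 4.36) = 1 − Φ(4.36/√t) = 1 − Φ(4.36/√18.25) = 1 − Φ(1.0206) ≈ 0.15372. Doubling: P(τ_{4.36} ≤ 18.25) ≈ 2 · 0.15372 = 0.30744 ≈ 0.3074.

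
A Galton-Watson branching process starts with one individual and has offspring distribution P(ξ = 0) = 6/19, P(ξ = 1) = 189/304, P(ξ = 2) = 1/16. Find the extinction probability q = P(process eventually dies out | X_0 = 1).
q = 1

Mean offspring μ = 0·6/19 + 1·189/304 + 2·1/16 = 227/304 ≤ 1. For μ ≤ 1 with offspring not concentrated at 1, the Galton-Watson process goes extinct almost surely, so q = 1.
(Algebraic check: The pgf is f(s) = 6/19 + 189/304·s + 1/16·s². The extinction probability q is the smallest fixed point of f in [0, 1]. Setting s = f(s):
  1/16·s² + (189/304 − 1)·s + 6/19 = 0
  1/16·s² − (6/19 + 1/16)·s + 6/19 = 0
which factors as (s − 1)·(1/16·s − 6/19) = 0, giving roots s = 1 and s = (6/19)/(1/16) = 96/19. Since 96/19 ≥ 1, the smallest root in [0, 1] is s = 1.)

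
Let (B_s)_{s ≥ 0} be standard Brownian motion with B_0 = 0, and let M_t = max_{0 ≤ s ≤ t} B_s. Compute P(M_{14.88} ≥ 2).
P(M_{14.88} ≥ 2) = 2·P(B_{14.88} ≥ 2) = 2(1 − Φ(2/√14.88)) ≈ 0.6041

By the reflection principle for Brownian motion, P(M_t ≥ a) = 2 · P(B_t ≥ a) for a ≥ 0. Since B_t ~ N(0, t), P(B_t ≥ 2) = 1 − Φ(2/√t) = 1 − Φ(2/√14.88) = 1 − Φ(0.5185). So
  P(M_{14.88} ≥ 2) = 2(1 − Φ(0.5185)) ≈ 0.6041.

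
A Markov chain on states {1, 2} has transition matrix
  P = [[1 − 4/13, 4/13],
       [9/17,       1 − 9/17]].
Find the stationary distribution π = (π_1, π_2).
π_1 = 117/185, π_2 = 68/185

Solve πP = π with π_1 + π_2 = 1. From πP = π: π_1 · (1 − 4/13) + π_2 · 9/17 = π_1 ⇒ π_2 · 9/17 = π_1 · 4/13 ⇒ π_2/π_1 = (4/13)/(9/17) = 68/117. Together with π_1 + π_2 = 1:
  π_1 = (9/17)/(4/13 + 9/17) = (9/17)/(185/221) = 117/185,
  π_2 = (4/13)/(4/13 + 9/17) = (4/13)/(185/221) = 68/185.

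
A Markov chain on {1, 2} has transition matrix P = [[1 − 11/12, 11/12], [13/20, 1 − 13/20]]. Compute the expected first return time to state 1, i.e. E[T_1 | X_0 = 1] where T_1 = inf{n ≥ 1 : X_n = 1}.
E[T_1 | X_0 = 1] = 1/π_1 = 94/39

For an irreducible recurrent Markov chain with stationary distribution π, E[T_i | X_0 = i] = 1/π_i (Kac's formula). Here π_1 = (13/20)/(11/12 + 13/20) = (13/20)/(47/30) = 39/94, so E[T_1 | X_0 = 1] = 1/π_1 = (11/12 + 13/20)/(13/20) = (47/30)/(13/20) = 94/39.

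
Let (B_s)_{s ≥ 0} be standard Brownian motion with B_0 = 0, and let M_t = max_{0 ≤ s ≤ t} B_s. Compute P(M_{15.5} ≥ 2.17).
P(M_{15.5} ≥ 2.17) = 2·P(B_{15.5} ≥ 2.17) = 2(1 − Φ(2.17/√15.5)) ≈ 0.5815

By the reflection principle for Brownian motion, P(M_t ≥ a) = 2 · P(B_t ≥ a) for a ≥ 0. Since B_t ~ N(0, t), P(B_t ≥ 2.17) = 1 − Φ(2.17/√t) = 1 − Φ(2.17/√15.5) = 1 − Φ(0.5512). So
  P(M_{15.5} ≥ 2.17) = 2(1 − Φ(0.5512)) ≈ 0.5815.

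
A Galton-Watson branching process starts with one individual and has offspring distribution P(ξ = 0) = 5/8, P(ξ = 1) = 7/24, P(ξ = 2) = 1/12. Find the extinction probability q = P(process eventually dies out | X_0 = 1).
q = 1

Mean offspring μ = 0·5/8 + 1·7/24 + 2·1/12 = 11/24 ≤ 1. For μ ≤ 1 with offspring not concentrated at 1, the Galton-Watson process goes extinct almost surely, so q = 1.
(Algebraic check: The pgf is f(s) = 5/8 + 7/24·s + 1/12·s². The extinction probability q is the smallest fixed point of f in [0, 1]. Setting s = f(s):
  1/12·s² + (7/24 − 1)·s + 5/8 = 0
  1/12·s² − (5/8 + 1/12)·s + 5/8 = 0
which factors as (s − 1)·(1/12·s − 5/8) = 0, giving roots s = 1 and s = (5/8)/(1/12) = 15/2. Since 15/2 ≥ 1, the smallest root in [0, 1] is s = 1.)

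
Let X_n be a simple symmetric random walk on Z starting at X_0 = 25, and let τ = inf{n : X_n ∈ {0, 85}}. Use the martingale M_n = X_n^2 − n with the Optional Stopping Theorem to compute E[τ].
E[τ] = 1500

M_n = X_n^2 − n is a martingale (since E[X_{n+1}^2 | F_n] = X_n^2 + 1). By OST (τ has finite mean in a bounded region), E[M_τ] = E[M_0] = X_0^2 − 0 = 25^2 = 625. Also E[M_τ] = E[X_τ^2] − E[τ]. The walk exits at 0 or 85, with P(hit 85 first) = 25/85, so E[X_τ^2] = 85^2 · 25/85 + 0 = 2125. Thus E[τ] = E[X_τ^2] − E[M_τ] = 2125 − 625 = 1500 = 25(85 − 25) = 1500.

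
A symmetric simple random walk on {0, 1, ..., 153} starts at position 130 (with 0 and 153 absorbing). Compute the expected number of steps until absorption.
E[τ | X_0 = 130] = 2990

Let v_k = E[τ | X_0 = k]. Boundary: v_0 = v_153 = 0. Recurrence: v_k = 1 + (v_{k-1} + v_{k+1})/2 for 1 ≤ k ≤ 152. The particular solution to v_k − (v_{k-1} + v_{k+1})/2 = 1 is v_k = −k^2. Adding homogeneous solution A + B k and matching boundaries gives v_k = k (153 − k). Substituting k = 130: v_130 = 130 · 23 = 2990.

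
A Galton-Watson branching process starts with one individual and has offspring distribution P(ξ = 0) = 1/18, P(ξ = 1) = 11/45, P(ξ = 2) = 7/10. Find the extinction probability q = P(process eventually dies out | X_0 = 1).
q = 5/63

The pgf is f(s) = 1/18 + 11/45·s + 7/10·s². The extinction probability q is the smallest fixed point of f in [0, 1]. Setting s = f(s):
  7/10·s² + (11/45 − 1)·s + 1/18 = 0
  7/10·s² − (1/18 + 7/10)·s + 1/18 = 0
which factors as (s − 1)·(7/10·s − 1/18) = 0, giving roots s = 1 and s = (1/18)/(7/10) = 5/63.
Mean offspring μ = 11/45 + 2·7/10 = 74/45 > 1 (supercritical), so q < 1. The extinction probability is the smaller root: q = (1/18)/(7/10) = 5/63.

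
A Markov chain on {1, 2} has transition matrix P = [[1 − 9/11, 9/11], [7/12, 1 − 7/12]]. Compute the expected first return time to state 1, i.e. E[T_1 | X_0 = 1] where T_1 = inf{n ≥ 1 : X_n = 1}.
E[T_1 | X_0 = 1] = 1/π_1 = 185/77

For an irreducible recurrent Markov chain with stationary distribution π, E[T_i | X_0 = i] = 1/π_i (Kac's formula). Here π_1 = (7/12)/(9/11 + 7/12) = (7/12)/(185/132) = 77/185, so E[T_1 | X_0 = 1] = 1/π_1 = (9/11 + 7/12)/(7/12) = (185/132)/(7/12) = 185/77.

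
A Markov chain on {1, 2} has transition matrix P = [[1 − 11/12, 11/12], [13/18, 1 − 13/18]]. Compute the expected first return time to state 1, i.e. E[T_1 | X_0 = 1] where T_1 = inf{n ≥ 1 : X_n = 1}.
E[T_1 | X_0 = 1] = 1/π_1 = 59/26

For an irreducible recurrent Markov chain with stationary distribution π, E[T_i | X_0 = i] = 1/π_i (Kac's formula). Here π_1 = (13/18)/(11/12 + 13/18) = (13/18)/(59/36) = 26/59, so E[T_1 | X_0 = 1] = 1/π_1 = (11/12 + 13/18)/(13/18) = (59/36)/(13/18) = 59/26.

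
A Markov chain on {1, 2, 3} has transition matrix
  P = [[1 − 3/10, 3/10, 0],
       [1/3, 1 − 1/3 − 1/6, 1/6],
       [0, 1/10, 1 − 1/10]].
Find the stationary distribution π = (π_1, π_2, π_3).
π = (5/17, 9/34, 15/34)

This is a birth-death chain on three states, which satisfies detailed balance: π_1 · P_{12} = π_2 · P_{21} and π_2 · P_{23} = π_3 · P_{32}.
From π_1 · 3/10 = π_2 · 1/3: π_2/π_1 = (3/10)/(1/3) = 9/10.
From π_2 · 1/6 = π_3 · 1/10: π_3/π_2 = (1/6)/(1/10) = 5/3.
Take π_1 proportional to 1; then unnormalized π = (1, 9/10, 3/2). Normalize by dividing by the sum 17/5:
  π = (5/17, 9/34, 15/34).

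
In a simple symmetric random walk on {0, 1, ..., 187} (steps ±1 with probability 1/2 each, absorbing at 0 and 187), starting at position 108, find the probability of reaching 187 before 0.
P(hit 187 before 0) = 108/187

Let u_k = P(hit 187 before 0 | start at k). Then u_0 = 0, u_187 = 1, and u_k = u_{k-1}/2 + u_{k+1}/2 for 1 ≤ k ≤ 186. This harmonic recurrence is solved by u_k = k/187, giving u_108 = 108/187.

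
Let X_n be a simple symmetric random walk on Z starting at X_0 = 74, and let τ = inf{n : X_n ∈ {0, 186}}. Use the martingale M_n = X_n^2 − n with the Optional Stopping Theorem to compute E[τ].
E[τ] = 8288

M_n = X_n^2 − n is a martingale (since E[X_{n+1}^2 | F_n] = X_n^2 + 1). By OST (τ has finite mean in a bounded region), E[M_τ] = E[M_0] = X_0^2 − 0 = 74^2 = 5476. Also E[M_τ] = E[X_τ^2] − E[τ]. The walk exits at 0 or 186, with P(hit 186 first) = 74/186, so E[X_τ^2] = 186^2 · 74/186 + 0 = 13764. Thus E[τ] = E[X_τ^2] − E[M_τ] = 13764 − 5476 = 8288 = 74(186 − 74) = 8288.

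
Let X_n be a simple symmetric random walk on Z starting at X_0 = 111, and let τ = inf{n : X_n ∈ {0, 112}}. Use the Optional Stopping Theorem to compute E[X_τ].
E[X_τ] = 111

X_n is a martingale and τ is a bounded-mean stopping time (indeed τ is finite a.s. with bounded expectation since the walk is in a bounded region). By the OST, E[X_τ] = E[X_0] = 111. Equivalently: E[X_τ] = 112 · P(hit 112 first) + 0 · P(hit 0 first) = 112 · (111/112) = 111.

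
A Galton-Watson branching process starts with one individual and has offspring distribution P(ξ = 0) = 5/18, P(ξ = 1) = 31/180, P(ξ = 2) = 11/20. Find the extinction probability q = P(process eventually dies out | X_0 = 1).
q = 50/99

The pgf is f(s) = 5/18 + 31/180·s + 11/20·s². The extinction probability q is the smallest fixed point of f in [0, 1]. Setting s = f(s):
  11/20·s² + (31/180 − 1)·s + 5/18 = 0
  11/20·s² − (5/18 + 11/20)·s + 5/18 = 0
which factors as (s − 1)·(11/20·s − 5/18) = 0, giving roots s = 1 and s = (5/18)/(11/20) = 50/99.
Mean offspring μ = 31/180 + 2·11/20 = 229/180 > 1 (supercritical), so q < 1. The extinction probability is the smaller root: q = (5/18)/(11/20) = 50/99.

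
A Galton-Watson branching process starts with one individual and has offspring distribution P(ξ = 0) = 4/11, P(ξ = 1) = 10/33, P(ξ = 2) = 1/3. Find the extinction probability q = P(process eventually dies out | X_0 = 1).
q = 1

Mean offspring μ = 0·4/11 + 1·10/33 + 2·1/3 = 32/33 ≤ 1. For μ ≤ 1 with offspring not concentrated at 1, the Galton-Watson process goes extinct almost surely, so q = 1.
(Algebraic check: The pgf is f(s) = 4/11 + 10/33·s + 1/3·s². The extinction probability q is the smallest fixed point of f in [0, 1]. Setting s = f(s):
  1/3·s² + (10/33 − 1)·s + 4/11 = 0
  1/3·s² − (4/11 + 1/3)·s + 4/11 = 0
which factors as (s − 1)·(1/3·s − 4/11) = 0, giving roots s = 1 and s = (4/11)/(1/3) = 12/11. Since 12/11 ≥ 1, the smallest root in [0, 1] is s = 1.)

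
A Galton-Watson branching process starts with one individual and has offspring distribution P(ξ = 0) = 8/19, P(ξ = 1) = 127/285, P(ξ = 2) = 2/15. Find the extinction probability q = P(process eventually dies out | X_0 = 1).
q = 1

Mean offspring μ = 0·8/19 + 1·127/285 + 2·2/15 = 203/285 ≤ 1. For μ ≤ 1 with offspring not concentrated at 1, the Galton-Watson process goes extinct almost surely, so q = 1.
(Algebraic check: The pgf is f(s) = 8/19 + 127/285·s + 2/15·s². The extinction probability q is the smallest fixed point of f in [0, 1]. Setting s = f(s):
  2/15·s² + (127/285 − 1)·s + 8/19 = 0
  2/15·s² − (8/19 + 2/15)·s + 8/19 = 0
which factors as (s − 1)·(2/15·s − 8/19) = 0, giving roots s = 1 and s = (8/19)/(2/15) = 60/19. Since 60/19 ≥ 1, the smallest root in [0, 1] is s = 1.)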